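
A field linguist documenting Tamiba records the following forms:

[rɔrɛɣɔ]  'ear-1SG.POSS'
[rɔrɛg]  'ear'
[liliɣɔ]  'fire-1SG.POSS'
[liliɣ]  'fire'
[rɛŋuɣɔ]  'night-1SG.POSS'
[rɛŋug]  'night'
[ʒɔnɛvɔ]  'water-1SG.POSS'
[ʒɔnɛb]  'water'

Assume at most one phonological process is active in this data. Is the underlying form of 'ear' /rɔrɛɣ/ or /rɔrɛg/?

'ear' shows [ɣ] ~ [g] at the end of the stem ([rɔrɛɣɔ] vs [rɔrɛg]).
Compare 'fire', with invariant [ɣ] in [liliɣɔ] and [liliɣ]: an analysis with underlying /ɣ/ and a rule producing [g] in isolation would wrongly predict alternation here too.
So /g/ is underlying, and a rule of intervocalic spirantization — voiced stops become fricatives between vowels — gives [ɣ].

/rɔrɛg/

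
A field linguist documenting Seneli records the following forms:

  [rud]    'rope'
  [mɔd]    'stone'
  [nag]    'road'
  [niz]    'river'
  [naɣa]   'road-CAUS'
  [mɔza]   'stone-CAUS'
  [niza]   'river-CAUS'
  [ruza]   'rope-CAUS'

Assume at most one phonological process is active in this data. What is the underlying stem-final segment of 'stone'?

/d/

The root 'stone' surfaces as [mɔd] and [mɔza], with a stem-final [d] ~ [z] alternation.
The stem 'river' ([niz], [niza]) shows [z] unchanged in both environments, so [z] cannot be basic with [d] derived in isolation.
The underlying segment must be /d/; voiced stops become fricatives between vowels, yielding [z] there.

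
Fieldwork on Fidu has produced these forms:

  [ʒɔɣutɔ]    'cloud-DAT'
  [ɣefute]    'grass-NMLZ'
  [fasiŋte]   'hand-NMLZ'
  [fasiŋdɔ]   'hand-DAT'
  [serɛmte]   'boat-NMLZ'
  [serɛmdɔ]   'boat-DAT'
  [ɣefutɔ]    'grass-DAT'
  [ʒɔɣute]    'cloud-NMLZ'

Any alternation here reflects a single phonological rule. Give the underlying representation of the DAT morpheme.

The DAT morpheme has two allomorphs, [-dɔ] and [-tɔ].
The NMLZ suffix, which begins with [t], is invariant after every stem; so [t] is not altered by any rule here.
The DAT suffix is therefore /-dɔ/ underlyingly, with post-vocalic devoicing: voiced stops become voiceless after a vowel.

/-dɔ/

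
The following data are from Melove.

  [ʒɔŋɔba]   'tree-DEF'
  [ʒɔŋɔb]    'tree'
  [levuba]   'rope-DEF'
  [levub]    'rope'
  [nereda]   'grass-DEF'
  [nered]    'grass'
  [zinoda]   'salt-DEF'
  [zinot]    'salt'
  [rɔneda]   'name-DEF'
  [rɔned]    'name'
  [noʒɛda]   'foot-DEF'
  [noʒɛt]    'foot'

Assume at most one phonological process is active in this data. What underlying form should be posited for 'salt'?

'salt' shows [d] ~ [t] at the end of the stem ([zinoda] vs [zinot]).
Compare 'name', with invariant [d] in [rɔneda] and [rɔned]: an analysis with underlying /d/ and a rule producing [t] in isolation would wrongly predict alternation here too.
The underlying segment must be /t/; voiceless stops become voiced between vowels, yielding [d] there.
So 'salt' = /zinot/.

/zinot/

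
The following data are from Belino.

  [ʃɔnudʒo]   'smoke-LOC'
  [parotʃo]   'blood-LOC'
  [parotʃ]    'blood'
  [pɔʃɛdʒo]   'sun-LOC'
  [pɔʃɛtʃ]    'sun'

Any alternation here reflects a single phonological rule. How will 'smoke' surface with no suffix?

The stem for 'sun' ends in [tʃ] in [pɔʃɛtʃ] but [dʒ] in [pɔʃɛdʒo].
But 'blood' keeps [tʃ] in both environments ([parotʃ], [parotʃo]), so there is no rule changing /tʃ/ to [dʒ] before the LOC suffix.
The alternation reflects word-final obstruent devoicing: voiced obstruents become voiceless word-finally. /dʒ/ is underlying.
The one attested form of 'smoke', [ʃɔnudʒo], shows underlying /ʃɔnudʒ/. Applying the same rule word-finally gives [ʃɔnutʃ].

[ʃɔnutʃ]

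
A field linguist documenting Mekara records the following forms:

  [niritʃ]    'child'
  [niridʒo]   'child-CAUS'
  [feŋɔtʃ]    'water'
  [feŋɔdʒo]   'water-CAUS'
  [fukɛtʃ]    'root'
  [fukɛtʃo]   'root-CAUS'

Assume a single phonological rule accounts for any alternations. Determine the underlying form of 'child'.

/niridʒ/

In [niritʃ] and [niridʒo] the final segment of 'child' alternates: [tʃ] ~ [dʒ].
Compare 'root', with invariant [tʃ] in [fukɛtʃ] and [fukɛtʃo]: an analysis with underlying /tʃ/ and a rule producing [dʒ] before the CAUS suffix would wrongly predict alternation here too.
Therefore /dʒ/ is basic and [tʃ] is derived by word-final obstruent devoicing (voiced obstruents become voiceless word-finally).
The underlying form of 'child' is therefore /niridʒ/.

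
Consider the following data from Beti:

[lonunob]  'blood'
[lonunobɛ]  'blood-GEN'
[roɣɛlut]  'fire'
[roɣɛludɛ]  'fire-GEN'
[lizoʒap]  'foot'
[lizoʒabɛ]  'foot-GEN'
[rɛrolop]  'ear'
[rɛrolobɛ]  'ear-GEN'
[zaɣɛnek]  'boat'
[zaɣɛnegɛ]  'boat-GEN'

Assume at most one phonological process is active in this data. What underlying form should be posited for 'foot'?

The root 'foot' surfaces as [lizoʒap] and [lizoʒabɛ], with a stem-final [p] ~ [b] alternation.
The stem 'blood' ([lonunob], [lonunobɛ]) shows [b] unchanged in both environments, so [b] cannot be basic with [p] derived in isolation.
The underlying segment must be /p/; voiceless stops become voiced between vowels, yielding [b] there.

/lizoʒap/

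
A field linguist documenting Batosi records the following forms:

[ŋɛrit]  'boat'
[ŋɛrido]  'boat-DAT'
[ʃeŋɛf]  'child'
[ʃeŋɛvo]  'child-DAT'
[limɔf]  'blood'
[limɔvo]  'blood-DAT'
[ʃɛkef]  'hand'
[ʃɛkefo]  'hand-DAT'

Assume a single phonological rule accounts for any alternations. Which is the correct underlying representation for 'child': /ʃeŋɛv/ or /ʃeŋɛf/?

/ʃeŋɛv/

'child' shows [f] ~ [v] at the end of the stem ([ʃeŋɛf] vs [ʃeŋɛvo]).
But 'hand' keeps [f] in both environments ([ʃɛkef], [ʃɛkefo]), so there is no rule changing /f/ to [v] before the DAT suffix.
So /v/ is underlying, and a rule of word-final obstruent devoicing — voiced obstruents become voiceless word-finally — gives [f].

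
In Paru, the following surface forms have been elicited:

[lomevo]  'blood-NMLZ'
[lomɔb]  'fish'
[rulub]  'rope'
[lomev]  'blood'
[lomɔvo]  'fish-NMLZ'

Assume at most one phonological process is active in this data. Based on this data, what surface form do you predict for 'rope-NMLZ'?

[ruluvo]

The root 'fish' surfaces as [lomɔvo] and [lomɔb], with a stem-final [v] ~ [b] alternation.
But 'blood' keeps [v] in both environments ([lomevo], [lomev]), so there is no rule changing /v/ to [b] in isolation.
Therefore /b/ is basic and [v] is derived by intervocalic spirantization (voiced stops become fricatives between vowels).
From [rulub] the stem 'rope' is /rulub/; between vowels this yields [ruluvo].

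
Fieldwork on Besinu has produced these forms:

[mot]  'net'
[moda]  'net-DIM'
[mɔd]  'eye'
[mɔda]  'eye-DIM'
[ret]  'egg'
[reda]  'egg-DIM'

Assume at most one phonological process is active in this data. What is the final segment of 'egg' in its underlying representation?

The root 'egg' surfaces as [ret] and [reda], with a stem-final [t] ~ [d] alternation.
Compare 'eye', with invariant [d] in [mɔd] and [mɔda]: an analysis with underlying /d/ and a rule producing [t] in isolation would wrongly predict alternation here too.
The alternation reflects intervocalic voicing: voiceless stops become voiced between vowels. /t/ is underlying.

/t/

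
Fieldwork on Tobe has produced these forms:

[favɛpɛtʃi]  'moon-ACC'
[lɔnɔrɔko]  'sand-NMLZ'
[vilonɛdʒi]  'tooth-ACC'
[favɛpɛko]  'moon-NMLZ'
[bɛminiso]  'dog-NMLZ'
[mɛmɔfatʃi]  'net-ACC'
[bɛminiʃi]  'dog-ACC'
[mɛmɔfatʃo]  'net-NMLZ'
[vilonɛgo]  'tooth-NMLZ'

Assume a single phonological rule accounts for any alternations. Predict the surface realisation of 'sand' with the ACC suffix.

In [favɛpɛtʃi] and [favɛpɛko] the final segment of 'moon' alternates: [tʃ] ~ [k].
But 'net' keeps [tʃ] in both environments ([mɛmɔfatʃi], [mɛmɔfatʃo]), so there is no rule changing /tʃ/ to [k] before the NMLZ suffix.
Therefore /k/ is basic and [tʃ] is derived by palatalization before a front vowel (/k/, /g/ and /s/ become palato-alveolar [tʃ], [dʒ] and [ʃ] before a front vowel).
The one attested form of 'sand', [lɔnɔrɔko], shows underlying /lɔnɔrɔk/. Applying the same rule before a front vowel gives [lɔnɔrɔtʃi].

[lɔnɔrɔtʃi]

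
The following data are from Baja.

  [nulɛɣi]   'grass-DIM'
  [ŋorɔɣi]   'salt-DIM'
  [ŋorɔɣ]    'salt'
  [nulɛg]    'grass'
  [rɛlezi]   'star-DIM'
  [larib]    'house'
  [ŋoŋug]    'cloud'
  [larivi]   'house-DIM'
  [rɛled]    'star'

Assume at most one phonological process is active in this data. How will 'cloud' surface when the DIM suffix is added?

The stem for 'grass' ends in [ɣ] in [nulɛɣi] but [g] in [nulɛg].
Compare 'salt', with invariant [ɣ] in [ŋorɔɣi] and [ŋorɔɣ]: an analysis with underlying /ɣ/ and a rule producing [g] in isolation would wrongly predict alternation here too.
So /g/ is underlying, and a rule of intervocalic spirantization — voiced stops become fricatives between vowels — gives [ɣ].
From [ŋoŋug] the stem 'cloud' is /ŋoŋug/; between vowels this yields [ŋoŋuɣi].

[ŋoŋuɣi]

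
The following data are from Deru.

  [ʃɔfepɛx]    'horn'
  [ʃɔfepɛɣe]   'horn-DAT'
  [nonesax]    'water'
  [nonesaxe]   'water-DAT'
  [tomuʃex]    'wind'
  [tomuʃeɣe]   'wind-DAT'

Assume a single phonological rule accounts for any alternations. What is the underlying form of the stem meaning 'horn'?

'horn' shows [x] ~ [ɣ] at the end of the stem ([ʃɔfepɛx] vs [ʃɔfepɛɣe]).
But 'water' keeps [x] in both environments ([nonesax], [nonesaxe]), so there is no rule changing /x/ to [ɣ] before the DAT suffix.
The alternation reflects word-final obstruent devoicing: voiced obstruents become voiceless word-finally. /ɣ/ is underlying.

/ʃɔfepɛɣ/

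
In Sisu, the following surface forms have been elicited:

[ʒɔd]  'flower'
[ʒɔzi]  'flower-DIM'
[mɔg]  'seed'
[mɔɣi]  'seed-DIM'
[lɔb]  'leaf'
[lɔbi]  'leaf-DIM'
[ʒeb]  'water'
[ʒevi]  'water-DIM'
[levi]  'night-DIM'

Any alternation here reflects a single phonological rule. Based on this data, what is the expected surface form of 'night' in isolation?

[leb]

The stem for 'water' ends in [b] in [ʒeb] but [v] in [ʒevi].
But 'leaf' keeps [b] in both environments ([lɔb], [lɔbi]), so there is no rule changing /b/ to [v] before the DIM suffix.
The alternation reflects word-final hardening: voiced fricatives become stops word-finally. /v/ is underlying.
From [levi] the stem 'night' is /lev/; word-finally this yields [leb].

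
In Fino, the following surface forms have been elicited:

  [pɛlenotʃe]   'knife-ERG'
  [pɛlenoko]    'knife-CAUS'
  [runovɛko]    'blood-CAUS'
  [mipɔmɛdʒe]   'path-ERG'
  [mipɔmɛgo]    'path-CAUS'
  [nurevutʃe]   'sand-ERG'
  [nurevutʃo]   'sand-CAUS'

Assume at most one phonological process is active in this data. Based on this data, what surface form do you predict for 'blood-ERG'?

[runovɛtʃe]

'knife' shows [tʃ] ~ [k] at the end of the stem ([pɛlenotʃe] vs [pɛlenoko]).
If /tʃ/ were underlying and a rule turned it into [k] before the CAUS suffix, 'sand' would also alternate; but it has [tʃ] in both [nurevutʃe] and [nurevutʃo].
Therefore /k/ is basic and [tʃ] is derived by palatalization before a front vowel (/k/ and /g/ become palato-alveolar [tʃ] and [dʒ] before a front vowel).
From [runovɛko] the stem 'blood' is /runovɛk/; before a front vowel this yields [runovɛtʃe].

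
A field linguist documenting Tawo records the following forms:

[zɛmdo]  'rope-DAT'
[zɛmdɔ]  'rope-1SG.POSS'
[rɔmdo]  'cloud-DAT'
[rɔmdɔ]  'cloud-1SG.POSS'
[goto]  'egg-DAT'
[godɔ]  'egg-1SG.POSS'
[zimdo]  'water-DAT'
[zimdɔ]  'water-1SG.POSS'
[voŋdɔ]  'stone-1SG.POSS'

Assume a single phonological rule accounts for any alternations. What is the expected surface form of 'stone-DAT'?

The DAT suffix surfaces as [-do] and [-to], depending on the final segment of the stem.
The 1SG.POSS suffix, which begins with [d], is invariant after every stem; so [d] is not altered by any rule here.
The DAT suffix is therefore /-to/ underlyingly, with post-nasal voicing: voiceless stops become voiced after a nasal.
After 'stone', which ends in a nasal, the suffix surfaces as [-do], giving [voŋdo].

[voŋdo]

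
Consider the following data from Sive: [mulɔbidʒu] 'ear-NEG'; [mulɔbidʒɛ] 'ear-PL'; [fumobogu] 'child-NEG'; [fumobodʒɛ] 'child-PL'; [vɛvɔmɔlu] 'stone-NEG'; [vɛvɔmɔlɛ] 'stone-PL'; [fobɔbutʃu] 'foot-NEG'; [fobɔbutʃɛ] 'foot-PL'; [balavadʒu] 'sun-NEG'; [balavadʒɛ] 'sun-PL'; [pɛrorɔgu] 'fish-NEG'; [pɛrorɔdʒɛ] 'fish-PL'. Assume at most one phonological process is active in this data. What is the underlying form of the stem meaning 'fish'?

/pɛrorɔg/

The root 'fish' surfaces as [pɛrorɔgu] and [pɛrorɔdʒɛ], with a stem-final [g] ~ [dʒ] alternation.
If /dʒ/ were underlying and a rule turned it into [g] before the NEG suffix, 'sun' would also alternate; but it has [dʒ] in both [balavadʒu] and [balavadʒɛ].
Therefore /g/ is basic and [dʒ] is derived by palatalization before a front vowel (/g/ becomes palato-alveolar [dʒ] before a front vowel).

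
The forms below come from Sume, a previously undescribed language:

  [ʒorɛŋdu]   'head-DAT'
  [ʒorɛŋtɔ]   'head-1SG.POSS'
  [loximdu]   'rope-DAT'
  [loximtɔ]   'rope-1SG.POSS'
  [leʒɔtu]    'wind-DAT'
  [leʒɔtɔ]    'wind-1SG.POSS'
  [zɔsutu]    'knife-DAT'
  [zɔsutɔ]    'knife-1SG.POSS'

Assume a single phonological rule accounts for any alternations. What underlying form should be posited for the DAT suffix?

/-du/

The DAT morpheme has two allomorphs, [-du] and [-tu].
By contrast the 1SG.POSS suffix keeps its initial [t] throughout — that segment must be underlying.
So the underlying form is /-du/, and voiced stops become voiceless after a vowel.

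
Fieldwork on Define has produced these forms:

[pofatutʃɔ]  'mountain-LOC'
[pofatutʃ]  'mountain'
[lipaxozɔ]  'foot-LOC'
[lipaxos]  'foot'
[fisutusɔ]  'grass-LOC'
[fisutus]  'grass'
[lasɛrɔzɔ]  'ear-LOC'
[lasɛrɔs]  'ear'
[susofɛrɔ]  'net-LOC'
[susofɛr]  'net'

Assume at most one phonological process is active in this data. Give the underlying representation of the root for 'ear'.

/lasɛrɔz/

'ear' shows [z] ~ [s] at the end of the stem ([lasɛrɔzɔ] vs [lasɛrɔs]).
But 'grass' keeps [s] in both environments ([fisutusɔ], [fisutus]), so there is no rule changing /s/ to [z] before the LOC suffix.
Therefore /z/ is basic and [s] is derived by word-final obstruent devoicing (voiced obstruents become voiceless word-finally).
So 'ear' = /lasɛrɔz/.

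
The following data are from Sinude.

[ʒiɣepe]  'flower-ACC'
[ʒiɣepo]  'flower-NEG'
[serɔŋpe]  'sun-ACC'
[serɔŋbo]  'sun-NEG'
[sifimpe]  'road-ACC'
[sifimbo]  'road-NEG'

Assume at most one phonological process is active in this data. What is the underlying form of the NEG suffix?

The NEG suffix surfaces as [-bo] and [-po], depending on the final segment of the stem.
By contrast the ACC suffix keeps its initial [p] throughout — that segment must be underlying.
The NEG suffix is therefore /-bo/ underlyingly, with post-vocalic devoicing: voiced stops become voiceless after a vowel.

/-bo/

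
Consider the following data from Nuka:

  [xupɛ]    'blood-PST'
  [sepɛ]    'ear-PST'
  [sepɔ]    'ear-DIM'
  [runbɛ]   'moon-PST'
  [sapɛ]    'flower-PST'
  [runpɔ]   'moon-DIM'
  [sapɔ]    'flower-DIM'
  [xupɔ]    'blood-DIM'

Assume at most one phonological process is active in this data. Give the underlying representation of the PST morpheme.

The PST morpheme has two allomorphs, [-bɛ] and [-pɛ].
By contrast the DIM suffix keeps its initial [p] throughout — that segment must be underlying.
The PST suffix is therefore /-bɛ/ underlyingly, with post-vocalic devoicing: voiced stops become voiceless after a vowel.

/-bɛ/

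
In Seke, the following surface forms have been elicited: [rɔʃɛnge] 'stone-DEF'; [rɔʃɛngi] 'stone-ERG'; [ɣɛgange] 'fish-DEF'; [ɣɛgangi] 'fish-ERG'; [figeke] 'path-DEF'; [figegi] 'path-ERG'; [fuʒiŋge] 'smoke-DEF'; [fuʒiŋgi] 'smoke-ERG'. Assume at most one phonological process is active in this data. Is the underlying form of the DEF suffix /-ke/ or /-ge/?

The DEF morpheme has two allomorphs, [-ge] and [-ke].
By contrast the ERG suffix keeps its initial [g] throughout — that segment must be underlying.
The DEF suffix is therefore /-ke/ underlyingly, with post-nasal voicing: voiceless stops become voiced after a nasal.

/-ke/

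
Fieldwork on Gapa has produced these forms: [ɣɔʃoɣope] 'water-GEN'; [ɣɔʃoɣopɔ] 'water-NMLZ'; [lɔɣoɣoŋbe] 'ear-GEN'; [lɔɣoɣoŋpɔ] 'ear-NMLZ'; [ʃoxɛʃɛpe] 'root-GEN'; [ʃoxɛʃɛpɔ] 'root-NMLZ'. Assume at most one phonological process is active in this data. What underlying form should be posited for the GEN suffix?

The GEN morpheme has two allomorphs, [-be] and [-pe].
By contrast the NMLZ suffix keeps its initial [p] throughout — that segment must be underlying.
The GEN suffix is therefore /-be/ underlyingly, with post-vocalic devoicing: voiced stops become voiceless after a vowel.

/-be/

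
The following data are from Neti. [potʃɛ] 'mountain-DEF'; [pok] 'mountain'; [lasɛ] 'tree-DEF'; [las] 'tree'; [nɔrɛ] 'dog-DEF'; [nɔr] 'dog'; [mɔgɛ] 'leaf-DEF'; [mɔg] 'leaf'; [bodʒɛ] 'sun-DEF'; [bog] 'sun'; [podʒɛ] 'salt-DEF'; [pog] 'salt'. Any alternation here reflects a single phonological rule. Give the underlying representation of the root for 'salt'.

/podʒ/

The stem for 'salt' ends in [dʒ] in [podʒɛ] but [g] in [pog].
If /g/ were underlying and a rule turned it into [dʒ] before the DEF suffix, 'leaf' would also alternate; but it has [g] in both [mɔgɛ] and [mɔg].
So /dʒ/ is underlying, and a rule of depalatalization — palato-alveolar /tʃ/ and /dʒ/ become [k] and [g] when no front vowel follows — gives [g].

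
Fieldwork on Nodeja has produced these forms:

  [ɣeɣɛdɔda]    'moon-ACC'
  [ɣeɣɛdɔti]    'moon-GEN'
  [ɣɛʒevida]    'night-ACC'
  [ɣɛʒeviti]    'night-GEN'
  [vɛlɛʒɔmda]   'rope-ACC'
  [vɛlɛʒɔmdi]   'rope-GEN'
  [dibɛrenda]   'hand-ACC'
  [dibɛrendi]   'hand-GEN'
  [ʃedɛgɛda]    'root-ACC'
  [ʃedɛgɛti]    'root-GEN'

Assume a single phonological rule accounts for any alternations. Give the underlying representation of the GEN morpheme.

/-ti/

The GEN morpheme has two allomorphs, [-di] and [-ti].
The ACC suffix, which begins with [d], is invariant after every stem; so [d] is not altered by any rule here.
The GEN suffix is therefore /-ti/ underlyingly, with post-nasal voicing: voiceless stops become voiced after a nasal.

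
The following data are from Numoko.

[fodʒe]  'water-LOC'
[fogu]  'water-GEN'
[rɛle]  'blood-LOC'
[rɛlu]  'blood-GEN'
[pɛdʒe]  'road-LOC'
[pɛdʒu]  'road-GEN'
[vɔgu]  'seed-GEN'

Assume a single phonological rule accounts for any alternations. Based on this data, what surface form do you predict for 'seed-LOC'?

In [fodʒe] and [fogu] the final segment of 'water' alternates: [dʒ] ~ [g].
But 'road' keeps [dʒ] in both environments ([pɛdʒe], [pɛdʒu]), so there is no rule changing /dʒ/ to [g] before the GEN suffix.
Therefore /g/ is basic and [dʒ] is derived by palatalization before a front vowel (/g/ becomes palato-alveolar [dʒ] before a front vowel).
From [vɔgu] the stem 'seed' is /vɔg/; before a front vowel this yields [vɔdʒe].

[vɔdʒe]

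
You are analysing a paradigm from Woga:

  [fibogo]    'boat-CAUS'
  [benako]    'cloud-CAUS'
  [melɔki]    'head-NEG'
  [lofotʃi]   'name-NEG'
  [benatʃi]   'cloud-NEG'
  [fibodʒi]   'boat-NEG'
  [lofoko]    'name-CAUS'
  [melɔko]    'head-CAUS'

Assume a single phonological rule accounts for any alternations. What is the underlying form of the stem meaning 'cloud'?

The root 'cloud' surfaces as [benako] and [benatʃi], with a stem-final [k] ~ [tʃ] alternation.
If /k/ were underlying and a rule turned it into [tʃ] before the NEG suffix, 'head' would also alternate; but it has [k] in both [melɔko] and [melɔki].
The alternation reflects depalatalization: palato-alveolar /tʃ/ and /dʒ/ become [k] and [g] when no front vowel follows. /tʃ/ is underlying.
Hence 'cloud' is /benatʃ/ underlyingly.

/benatʃ/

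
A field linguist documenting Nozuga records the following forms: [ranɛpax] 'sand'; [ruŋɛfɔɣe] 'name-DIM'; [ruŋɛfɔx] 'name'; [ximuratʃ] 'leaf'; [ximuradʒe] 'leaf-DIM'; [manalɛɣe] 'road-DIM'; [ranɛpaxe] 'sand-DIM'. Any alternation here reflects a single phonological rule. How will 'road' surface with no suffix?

[manalɛx]

'name' shows [x] ~ [ɣ] at the end of the stem ([ruŋɛfɔx] vs [ruŋɛfɔɣe]).
But 'sand' keeps [x] in both environments ([ranɛpax], [ranɛpaxe]), so there is no rule changing /x/ to [ɣ] before the DIM suffix.
So /ɣ/ is underlying, and a rule of word-final obstruent devoicing — voiced obstruents become voiceless word-finally — gives [x].
From [manalɛɣe] the stem 'road' is /manalɛɣ/; word-finally this yields [manalɛx].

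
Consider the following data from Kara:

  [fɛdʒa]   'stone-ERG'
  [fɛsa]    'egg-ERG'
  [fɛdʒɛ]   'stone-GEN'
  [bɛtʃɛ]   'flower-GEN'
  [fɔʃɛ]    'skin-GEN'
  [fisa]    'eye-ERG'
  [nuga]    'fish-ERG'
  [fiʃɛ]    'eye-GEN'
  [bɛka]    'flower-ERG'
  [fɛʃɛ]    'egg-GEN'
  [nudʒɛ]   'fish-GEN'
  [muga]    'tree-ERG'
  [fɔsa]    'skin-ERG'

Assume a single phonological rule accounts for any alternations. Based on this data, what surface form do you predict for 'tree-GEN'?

[mudʒɛ]

'fish' shows [dʒ] ~ [g] at the end of the stem ([nudʒɛ] vs [nuga]).
The stem 'stone' ([fɛdʒɛ], [fɛdʒa]) shows [dʒ] unchanged in both environments, so [dʒ] cannot be basic with [g] derived before the ERG suffix.
So /g/ is underlying, and a rule of palatalization before a front vowel — /k/, /g/ and /s/ become palato-alveolar [tʃ], [dʒ] and [ʃ] before a front vowel — gives [dʒ].
From [muga] the stem 'tree' is /mug/; before a front vowel this yields [mudʒɛ].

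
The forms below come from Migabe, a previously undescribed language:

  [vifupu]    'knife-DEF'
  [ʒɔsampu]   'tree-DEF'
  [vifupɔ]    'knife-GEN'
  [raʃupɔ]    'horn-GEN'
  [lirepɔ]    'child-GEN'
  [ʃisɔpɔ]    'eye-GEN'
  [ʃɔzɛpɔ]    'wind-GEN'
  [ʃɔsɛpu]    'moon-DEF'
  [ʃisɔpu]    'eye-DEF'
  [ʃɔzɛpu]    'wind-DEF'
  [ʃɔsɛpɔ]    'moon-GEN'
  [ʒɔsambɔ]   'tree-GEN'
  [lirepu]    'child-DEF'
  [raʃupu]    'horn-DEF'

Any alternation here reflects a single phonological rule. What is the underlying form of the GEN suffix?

/-bɔ/

The GEN suffix surfaces as [-bɔ] and [-pɔ], depending on the final segment of the stem.
The DEF suffix, which begins with [p], is invariant after every stem; so [p] is not altered by any rule here.
The GEN suffix is therefore /-bɔ/ underlyingly, with post-vocalic devoicing: voiced stops become voiceless after a vowel.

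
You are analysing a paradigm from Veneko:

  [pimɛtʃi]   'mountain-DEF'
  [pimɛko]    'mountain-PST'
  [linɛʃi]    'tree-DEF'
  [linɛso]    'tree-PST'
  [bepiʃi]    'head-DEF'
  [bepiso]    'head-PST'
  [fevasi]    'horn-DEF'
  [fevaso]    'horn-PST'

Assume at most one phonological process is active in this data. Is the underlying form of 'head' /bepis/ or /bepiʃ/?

'head' shows [ʃ] ~ [s] at the end of the stem ([bepiʃi] vs [bepiso]).
But 'horn' keeps [s] in both environments ([fevasi], [fevaso]), so there is no rule changing /s/ to [ʃ] before the DEF suffix.
The underlying segment must be /ʃ/; palato-alveolar /tʃ/ and /ʃ/ become [k] and [s] when no front vowel follows, yielding [s] there.

/bepiʃ/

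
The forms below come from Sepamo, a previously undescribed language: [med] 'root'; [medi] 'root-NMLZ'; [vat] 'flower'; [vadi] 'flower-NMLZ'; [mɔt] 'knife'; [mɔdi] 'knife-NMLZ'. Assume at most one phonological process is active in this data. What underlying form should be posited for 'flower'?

/vat/

'flower' shows [t] ~ [d] at the end of the stem ([vat] vs [vadi]).
The stem 'root' ([med], [medi]) shows [d] unchanged in both environments, so [d] cannot be basic with [t] derived in isolation.
The underlying segment must be /t/; voiceless stops become voiced between vowels, yielding [d] there.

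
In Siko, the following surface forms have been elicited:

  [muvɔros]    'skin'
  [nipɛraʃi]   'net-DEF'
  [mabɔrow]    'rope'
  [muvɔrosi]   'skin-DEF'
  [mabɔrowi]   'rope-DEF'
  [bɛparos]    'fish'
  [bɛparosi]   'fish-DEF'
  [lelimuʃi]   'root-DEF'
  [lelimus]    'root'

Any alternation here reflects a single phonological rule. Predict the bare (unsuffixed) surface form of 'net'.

The stem for 'root' ends in [ʃ] in [lelimuʃi] but [s] in [lelimus].
Compare 'skin', with invariant [s] in [muvɔrosi] and [muvɔros]: an analysis with underlying /s/ and a rule producing [ʃ] before the DEF suffix would wrongly predict alternation here too.
So /ʃ/ is underlying, and a rule of depalatalization — palato-alveolar /ʃ/ becomes [s] when no front vowel follows — gives [s].
The one attested form of 'net', [nipɛraʃi], shows underlying /nipɛraʃ/. Applying the same rule when no front vowel follows gives [nipɛras].

[nipɛras]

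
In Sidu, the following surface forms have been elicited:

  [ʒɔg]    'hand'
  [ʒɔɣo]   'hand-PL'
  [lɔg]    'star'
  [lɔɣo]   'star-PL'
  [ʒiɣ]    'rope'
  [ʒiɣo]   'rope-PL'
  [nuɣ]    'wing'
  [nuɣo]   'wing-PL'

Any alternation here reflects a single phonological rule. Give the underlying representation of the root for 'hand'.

/ʒɔg/

'hand' shows [g] ~ [ɣ] at the end of the stem ([ʒɔg] vs [ʒɔɣo]).
But 'wing' keeps [ɣ] in both environments ([nuɣ], [nuɣo]), so there is no rule changing /ɣ/ to [g] in isolation.
The alternation reflects intervocalic spirantization: voiced stops become fricatives between vowels. /g/ is underlying.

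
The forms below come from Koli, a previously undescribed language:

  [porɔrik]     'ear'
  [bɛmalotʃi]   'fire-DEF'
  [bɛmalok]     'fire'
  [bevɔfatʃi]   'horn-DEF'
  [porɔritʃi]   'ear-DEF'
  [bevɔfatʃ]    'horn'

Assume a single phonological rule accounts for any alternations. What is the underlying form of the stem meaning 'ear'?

/porɔrik/

The stem for 'ear' ends in [k] in [porɔrik] but [tʃ] in [porɔritʃi].
The stem 'horn' ([bevɔfatʃ], [bevɔfatʃi]) shows [tʃ] unchanged in both environments, so [tʃ] cannot be basic with [k] derived in isolation.
So /k/ is underlying, and a rule of palatalization before a front vowel — /k/ becomes palato-alveolar [tʃ] before a front vowel — gives [tʃ].
So 'ear' = /porɔrik/.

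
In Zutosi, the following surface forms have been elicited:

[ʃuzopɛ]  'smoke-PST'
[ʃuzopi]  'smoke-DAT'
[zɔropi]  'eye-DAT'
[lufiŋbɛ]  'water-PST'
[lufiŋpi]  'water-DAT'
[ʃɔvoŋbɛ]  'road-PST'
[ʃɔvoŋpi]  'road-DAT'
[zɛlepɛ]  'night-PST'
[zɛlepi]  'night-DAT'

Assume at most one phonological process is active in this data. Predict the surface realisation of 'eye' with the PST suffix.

The PST suffix surfaces as [-bɛ] and [-pɛ], depending on the final segment of the stem.
The DAT suffix, which begins with [p], is invariant after every stem; so [p] is not altered by any rule here.
So the underlying form is /-bɛ/, and voiced stops become voiceless after a vowel.
After 'eye', which ends in a vowel, the suffix surfaces as [-pɛ], giving [zɔropɛ].

[zɔropɛ]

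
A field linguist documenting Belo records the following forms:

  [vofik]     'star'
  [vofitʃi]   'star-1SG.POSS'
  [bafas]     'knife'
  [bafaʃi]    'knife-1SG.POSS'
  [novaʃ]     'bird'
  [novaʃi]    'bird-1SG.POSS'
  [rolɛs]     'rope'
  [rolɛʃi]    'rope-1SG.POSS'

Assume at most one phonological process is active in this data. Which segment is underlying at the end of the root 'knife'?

/s/

In [bafas] and [bafaʃi] the final segment of 'knife' alternates: [s] ~ [ʃ].
But 'bird' keeps [ʃ] in both environments ([novaʃ], [novaʃi]), so there is no rule changing /ʃ/ to [s] in isolation.
The alternation reflects palatalization before a front vowel: /k/ and /s/ become palato-alveolar [tʃ] and [ʃ] before a front vowel. /s/ is underlying.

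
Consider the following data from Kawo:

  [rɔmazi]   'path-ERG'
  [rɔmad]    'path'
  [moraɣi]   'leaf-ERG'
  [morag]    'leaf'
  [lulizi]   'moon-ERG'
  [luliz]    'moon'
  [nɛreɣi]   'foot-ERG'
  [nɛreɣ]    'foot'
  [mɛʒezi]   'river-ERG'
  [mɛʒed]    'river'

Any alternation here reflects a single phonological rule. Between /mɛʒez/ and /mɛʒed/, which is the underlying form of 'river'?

/mɛʒed/

'river' shows [z] ~ [d] at the end of the stem ([mɛʒezi] vs [mɛʒed]).
But 'moon' keeps [z] in both environments ([lulizi], [luliz]), so there is no rule changing /z/ to [d] in isolation.
Therefore /d/ is basic and [z] is derived by intervocalic spirantization (voiced stops become fricatives between vowels).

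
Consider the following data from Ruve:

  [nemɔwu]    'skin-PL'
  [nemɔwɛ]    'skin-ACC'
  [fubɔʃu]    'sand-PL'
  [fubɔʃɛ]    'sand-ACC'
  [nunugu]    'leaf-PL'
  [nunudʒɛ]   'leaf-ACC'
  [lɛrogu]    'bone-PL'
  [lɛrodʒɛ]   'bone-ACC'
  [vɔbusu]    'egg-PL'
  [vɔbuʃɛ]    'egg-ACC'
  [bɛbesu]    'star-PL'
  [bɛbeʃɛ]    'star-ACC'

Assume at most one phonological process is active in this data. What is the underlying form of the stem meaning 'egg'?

/vɔbus/

In [vɔbusu] and [vɔbuʃɛ] the final segment of 'egg' alternates: [s] ~ [ʃ].
But 'sand' keeps [ʃ] in both environments ([fubɔʃu], [fubɔʃɛ]), so there is no rule changing /ʃ/ to [s] before the PL suffix.
The underlying segment must be /s/; /g/ and /s/ become palato-alveolar [dʒ] and [ʃ] before a front vowel, yielding [ʃ] there.
So 'egg' = /vɔbus/.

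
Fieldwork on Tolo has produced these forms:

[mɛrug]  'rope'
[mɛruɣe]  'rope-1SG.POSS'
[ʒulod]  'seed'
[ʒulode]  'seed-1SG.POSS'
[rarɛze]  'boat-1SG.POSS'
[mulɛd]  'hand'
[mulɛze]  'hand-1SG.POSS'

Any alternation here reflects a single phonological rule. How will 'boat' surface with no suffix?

[rarɛd]

The root 'hand' surfaces as [mulɛd] and [mulɛze], with a stem-final [d] ~ [z] alternation.
The stem 'seed' ([ʒulod], [ʒulode]) shows [d] unchanged in both environments, so [d] cannot be basic with [z] derived before the 1SG.POSS suffix.
So /z/ is underlying, and a rule of word-final hardening — voiced fricatives become stops word-finally — gives [d].
From [rarɛze] the stem 'boat' is /rarɛz/; word-finally this yields [rarɛd].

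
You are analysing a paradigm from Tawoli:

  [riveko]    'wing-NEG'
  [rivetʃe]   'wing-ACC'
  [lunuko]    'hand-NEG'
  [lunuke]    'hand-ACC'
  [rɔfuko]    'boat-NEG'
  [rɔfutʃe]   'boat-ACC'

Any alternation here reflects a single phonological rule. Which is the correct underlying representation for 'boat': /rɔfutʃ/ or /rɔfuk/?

/rɔfutʃ/

The root 'boat' surfaces as [rɔfuko] and [rɔfutʃe], with a stem-final [k] ~ [tʃ] alternation.
If /k/ were underlying and a rule turned it into [tʃ] before the ACC suffix, 'hand' would also alternate; but it has [k] in both [lunuko] and [lunuke].
Therefore /tʃ/ is basic and [k] is derived by depalatalization (palato-alveolar /tʃ/ becomes [k] when no front vowel follows).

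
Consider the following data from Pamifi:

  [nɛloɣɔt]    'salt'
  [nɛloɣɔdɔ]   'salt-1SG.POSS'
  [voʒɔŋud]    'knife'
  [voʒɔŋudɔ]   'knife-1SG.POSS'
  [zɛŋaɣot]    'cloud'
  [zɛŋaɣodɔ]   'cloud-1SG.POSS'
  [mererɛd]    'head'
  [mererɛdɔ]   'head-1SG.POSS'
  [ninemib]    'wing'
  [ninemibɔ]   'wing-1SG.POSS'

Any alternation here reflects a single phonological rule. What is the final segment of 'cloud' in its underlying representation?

The root 'cloud' surfaces as [zɛŋaɣot] and [zɛŋaɣodɔ], with a stem-final [t] ~ [d] alternation.
But 'head' keeps [d] in both environments ([mererɛd], [mererɛdɔ]), so there is no rule changing /d/ to [t] in isolation.
So /t/ is underlying, and a rule of intervocalic voicing — voiceless stops become voiced between vowels — gives [d].

/t/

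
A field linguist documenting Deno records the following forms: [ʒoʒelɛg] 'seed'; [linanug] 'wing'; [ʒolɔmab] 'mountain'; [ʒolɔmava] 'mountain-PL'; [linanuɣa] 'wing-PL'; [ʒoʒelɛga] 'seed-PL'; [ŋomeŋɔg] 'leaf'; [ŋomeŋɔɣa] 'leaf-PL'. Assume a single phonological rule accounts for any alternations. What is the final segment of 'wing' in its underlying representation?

/ɣ/

'wing' shows [ɣ] ~ [g] at the end of the stem ([linanuɣa] vs [linanug]).
The stem 'seed' ([ʒoʒelɛga], [ʒoʒelɛg]) shows [g] unchanged in both environments, so [g] cannot be basic with [ɣ] derived before the PL suffix.
The alternation reflects word-final hardening: voiced fricatives become stops word-finally. /ɣ/ is underlying.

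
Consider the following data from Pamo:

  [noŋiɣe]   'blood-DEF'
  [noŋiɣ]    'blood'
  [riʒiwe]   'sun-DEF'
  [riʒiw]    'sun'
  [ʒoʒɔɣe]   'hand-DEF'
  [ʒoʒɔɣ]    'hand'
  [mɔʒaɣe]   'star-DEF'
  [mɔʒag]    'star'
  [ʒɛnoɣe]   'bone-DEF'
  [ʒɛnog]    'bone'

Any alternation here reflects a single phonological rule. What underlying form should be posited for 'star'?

The root 'star' surfaces as [mɔʒaɣe] and [mɔʒag], with a stem-final [ɣ] ~ [g] alternation.
Compare 'blood', with invariant [ɣ] in [noŋiɣe] and [noŋiɣ]: an analysis with underlying /ɣ/ and a rule producing [g] in isolation would wrongly predict alternation here too.
The alternation reflects intervocalic spirantization: voiced stops become fricatives between vowels. /g/ is underlying.

/mɔʒag/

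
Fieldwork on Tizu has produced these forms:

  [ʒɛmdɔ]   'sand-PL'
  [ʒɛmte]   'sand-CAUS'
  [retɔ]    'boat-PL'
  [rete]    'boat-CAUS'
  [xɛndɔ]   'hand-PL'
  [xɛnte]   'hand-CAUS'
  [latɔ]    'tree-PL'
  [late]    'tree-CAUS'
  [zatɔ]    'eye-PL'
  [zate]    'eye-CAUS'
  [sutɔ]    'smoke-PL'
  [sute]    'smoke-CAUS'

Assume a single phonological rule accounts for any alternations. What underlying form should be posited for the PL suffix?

/-dɔ/

The PL morpheme has two allomorphs, [-dɔ] and [-tɔ].
By contrast the CAUS suffix keeps its initial [t] throughout — that segment must be underlying.
The PL suffix is therefore /-dɔ/ underlyingly, with post-vocalic devoicing: voiced stops become voiceless after a vowel.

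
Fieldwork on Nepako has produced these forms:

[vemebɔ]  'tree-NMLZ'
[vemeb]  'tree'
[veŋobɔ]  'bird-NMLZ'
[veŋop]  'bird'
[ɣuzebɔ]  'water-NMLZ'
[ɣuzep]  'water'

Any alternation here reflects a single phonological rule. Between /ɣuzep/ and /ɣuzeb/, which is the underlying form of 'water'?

/ɣuzep/

In [ɣuzebɔ] and [ɣuzep] the final segment of 'water' alternates: [b] ~ [p].
Compare 'tree', with invariant [b] in [vemebɔ] and [vemeb]: an analysis with underlying /b/ and a rule producing [p] in isolation would wrongly predict alternation here too.
The underlying segment must be /p/; voiceless stops become voiced between vowels, yielding [b] there.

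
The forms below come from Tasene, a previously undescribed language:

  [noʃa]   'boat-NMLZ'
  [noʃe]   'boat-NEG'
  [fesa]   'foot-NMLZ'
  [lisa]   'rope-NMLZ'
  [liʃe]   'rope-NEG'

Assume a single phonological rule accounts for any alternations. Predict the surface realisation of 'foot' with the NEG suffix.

[feʃe]

The root 'rope' surfaces as [lisa] and [liʃe], with a stem-final [s] ~ [ʃ] alternation.
But 'boat' keeps [ʃ] in both environments ([noʃa], [noʃe]), so there is no rule changing /ʃ/ to [s] before the NMLZ suffix.
So /s/ is underlying, and a rule of palatalization before a front vowel — /s/ becomes palato-alveolar [ʃ] before a front vowel — gives [ʃ].
From [fesa] the stem 'foot' is /fes/; before a front vowel this yields [feʃe].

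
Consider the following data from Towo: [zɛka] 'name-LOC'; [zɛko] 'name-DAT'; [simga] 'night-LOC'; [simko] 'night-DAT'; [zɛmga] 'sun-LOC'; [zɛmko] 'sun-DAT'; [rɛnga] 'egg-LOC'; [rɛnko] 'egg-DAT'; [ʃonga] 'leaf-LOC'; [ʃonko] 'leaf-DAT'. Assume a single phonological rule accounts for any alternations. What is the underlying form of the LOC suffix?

/-ga/

The LOC suffix surfaces as [-ga] and [-ka], depending on the final segment of the stem.
The DAT suffix, which begins with [k], is invariant after every stem; so [k] is not altered by any rule here.
The LOC suffix is therefore /-ga/ underlyingly, with post-vocalic devoicing: voiced stops become voiceless after a vowel.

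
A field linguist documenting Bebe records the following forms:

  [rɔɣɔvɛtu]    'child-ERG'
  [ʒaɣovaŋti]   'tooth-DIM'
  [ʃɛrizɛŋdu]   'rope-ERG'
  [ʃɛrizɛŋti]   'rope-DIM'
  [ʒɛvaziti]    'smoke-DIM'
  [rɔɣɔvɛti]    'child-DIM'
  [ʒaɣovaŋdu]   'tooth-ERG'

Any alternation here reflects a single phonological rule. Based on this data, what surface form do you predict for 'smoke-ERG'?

[ʒɛvazitu]

The ERG suffix surfaces as [-du] and [-tu], depending on the final segment of the stem.
By contrast the DIM suffix keeps its initial [t] throughout — that segment must be underlying.
So the underlying form is /-du/, and voiced stops become voiceless after a vowel.
After 'smoke', which ends in a vowel, the suffix surfaces as [-tu], giving [ʒɛvazitu].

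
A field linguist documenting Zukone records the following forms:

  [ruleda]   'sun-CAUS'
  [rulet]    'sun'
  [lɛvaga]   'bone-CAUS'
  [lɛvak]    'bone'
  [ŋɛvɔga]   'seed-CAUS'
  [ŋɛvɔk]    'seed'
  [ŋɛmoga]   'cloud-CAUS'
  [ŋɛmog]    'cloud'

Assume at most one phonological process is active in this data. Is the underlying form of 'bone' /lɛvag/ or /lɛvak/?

The root 'bone' surfaces as [lɛvaga] and [lɛvak], with a stem-final [g] ~ [k] alternation.
If /g/ were underlying and a rule turned it into [k] in isolation, 'cloud' would also alternate; but it has [g] in both [ŋɛmoga] and [ŋɛmog].
The alternation reflects intervocalic voicing: voiceless stops become voiced between vowels. /k/ is underlying.

/lɛvak/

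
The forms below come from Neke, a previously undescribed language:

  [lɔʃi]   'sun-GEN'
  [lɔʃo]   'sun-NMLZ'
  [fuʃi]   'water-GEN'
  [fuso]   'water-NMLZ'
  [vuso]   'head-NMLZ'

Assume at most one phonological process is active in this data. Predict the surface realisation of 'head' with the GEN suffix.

The stem for 'water' ends in [ʃ] in [fuʃi] but [s] in [fuso].
Compare 'sun', with invariant [ʃ] in [lɔʃi] and [lɔʃo]: an analysis with underlying /ʃ/ and a rule producing [s] before the NMLZ suffix would wrongly predict alternation here too.
Therefore /s/ is basic and [ʃ] is derived by palatalization before a front vowel (/s/ becomes palato-alveolar [ʃ] before a front vowel).
The one attested form of 'head', [vuso], shows underlying /vus/. Applying the same rule before a front vowel gives [vuʃi].

[vuʃi]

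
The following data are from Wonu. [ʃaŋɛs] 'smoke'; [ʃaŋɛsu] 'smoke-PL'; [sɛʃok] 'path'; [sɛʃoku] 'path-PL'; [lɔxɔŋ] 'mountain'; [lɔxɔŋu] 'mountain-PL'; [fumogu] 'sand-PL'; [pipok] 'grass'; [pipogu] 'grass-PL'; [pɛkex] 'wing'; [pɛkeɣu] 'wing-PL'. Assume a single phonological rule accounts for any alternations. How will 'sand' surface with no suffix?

The root 'grass' surfaces as [pipok] and [pipogu], with a stem-final [k] ~ [g] alternation.
But 'path' keeps [k] in both environments ([sɛʃok], [sɛʃoku]), so there is no rule changing /k/ to [g] before the PL suffix.
So /g/ is underlying, and a rule of word-final obstruent devoicing — voiced obstruents become voiceless word-finally — gives [k].
From [fumogu] the stem 'sand' is /fumog/; word-finally this yields [fumok].

[fumok]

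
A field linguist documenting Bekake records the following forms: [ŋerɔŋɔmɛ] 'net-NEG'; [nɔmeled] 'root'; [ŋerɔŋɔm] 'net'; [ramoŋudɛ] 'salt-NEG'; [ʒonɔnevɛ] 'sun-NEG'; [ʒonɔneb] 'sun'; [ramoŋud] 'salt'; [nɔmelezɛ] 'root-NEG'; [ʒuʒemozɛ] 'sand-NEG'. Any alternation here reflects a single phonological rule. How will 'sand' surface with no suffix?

'root' shows [d] ~ [z] at the end of the stem ([nɔmeled] vs [nɔmelezɛ]).
Compare 'salt', with invariant [d] in [ramoŋud] and [ramoŋudɛ]: an analysis with underlying /d/ and a rule producing [z] before the NEG suffix would wrongly predict alternation here too.
So /z/ is underlying, and a rule of word-final hardening — voiced fricatives become stops word-finally — gives [d].
From [ʒuʒemozɛ] the stem 'sand' is /ʒuʒemoz/; word-finally this yields [ʒuʒemod].

[ʒuʒemod]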